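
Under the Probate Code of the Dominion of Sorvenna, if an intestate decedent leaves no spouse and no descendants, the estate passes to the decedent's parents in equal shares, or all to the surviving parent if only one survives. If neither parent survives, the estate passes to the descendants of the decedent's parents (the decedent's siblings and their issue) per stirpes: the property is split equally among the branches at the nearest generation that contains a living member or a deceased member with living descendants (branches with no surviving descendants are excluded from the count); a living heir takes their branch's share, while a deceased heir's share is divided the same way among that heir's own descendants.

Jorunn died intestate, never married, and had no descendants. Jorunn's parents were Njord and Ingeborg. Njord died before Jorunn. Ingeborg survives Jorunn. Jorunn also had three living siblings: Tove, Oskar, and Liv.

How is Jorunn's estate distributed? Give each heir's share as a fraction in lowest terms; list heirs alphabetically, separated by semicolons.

Only one parent, Ingeborg, survives, so Ingeborg takes the entire estate. The siblings take nothing because a surviving parent has priority.

Ingeborg 1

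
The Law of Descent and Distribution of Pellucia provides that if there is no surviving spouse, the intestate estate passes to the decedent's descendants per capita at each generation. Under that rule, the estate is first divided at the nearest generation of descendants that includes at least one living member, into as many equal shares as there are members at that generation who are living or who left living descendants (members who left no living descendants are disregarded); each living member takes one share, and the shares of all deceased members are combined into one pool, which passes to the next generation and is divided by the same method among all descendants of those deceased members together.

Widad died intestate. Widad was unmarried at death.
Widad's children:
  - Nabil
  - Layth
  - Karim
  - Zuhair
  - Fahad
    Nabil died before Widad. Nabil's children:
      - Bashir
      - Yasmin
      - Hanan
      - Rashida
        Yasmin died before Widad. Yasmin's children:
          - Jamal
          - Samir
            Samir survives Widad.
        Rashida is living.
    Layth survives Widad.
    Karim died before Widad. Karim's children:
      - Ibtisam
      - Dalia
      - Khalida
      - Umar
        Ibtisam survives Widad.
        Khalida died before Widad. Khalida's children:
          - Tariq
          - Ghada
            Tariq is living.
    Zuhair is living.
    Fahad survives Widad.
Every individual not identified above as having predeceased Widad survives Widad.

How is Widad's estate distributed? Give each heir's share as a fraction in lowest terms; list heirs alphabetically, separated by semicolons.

There is no surviving spouse, so the entire estate passes to Widad's descendants per capita at each generation.
At generation 1 (Nabil, Layth, Karim, Zuhair, Fahad) there are 5 shares of (1)/5 = 1/5 each.
Living: Layth, Zuhair, and Fahad — each takes 1/5.
Deceased: Nabil and Karim. Their combined 2/5 is pooled and carried to generation 2.
At generation 2 (Bashir, Yasmin, Hanan, Rashida, Ibtisam, Dalia, Khalida, Umar) there are 8 shares of (2/5)/8 = 1/20 each.
Living: Bashir, Hanan, Rashida, Ibtisam, Dalia, and Umar — each takes 1/20.
Deceased: Yasmin and Khalida. Their combined 1/10 is pooled and carried to generation 3.
At generation 3 (Jamal, Samir, Tariq, Ghada) there are 4 shares of (1/10)/4 = 1/40 each.
Living: Jamal, Samir, Tariq, and Ghada — each takes 1/40.

Bashir 1/20; Dalia 1/20; Fahad 1/5; Ghada 1/40; Hanan 1/20; Ibtisam 1/20; Jamal 1/40; Layth 1/5; Rashida 1/20; Samir 1/40; Tariq 1/40; Umar 1/20; Zuhair 1/5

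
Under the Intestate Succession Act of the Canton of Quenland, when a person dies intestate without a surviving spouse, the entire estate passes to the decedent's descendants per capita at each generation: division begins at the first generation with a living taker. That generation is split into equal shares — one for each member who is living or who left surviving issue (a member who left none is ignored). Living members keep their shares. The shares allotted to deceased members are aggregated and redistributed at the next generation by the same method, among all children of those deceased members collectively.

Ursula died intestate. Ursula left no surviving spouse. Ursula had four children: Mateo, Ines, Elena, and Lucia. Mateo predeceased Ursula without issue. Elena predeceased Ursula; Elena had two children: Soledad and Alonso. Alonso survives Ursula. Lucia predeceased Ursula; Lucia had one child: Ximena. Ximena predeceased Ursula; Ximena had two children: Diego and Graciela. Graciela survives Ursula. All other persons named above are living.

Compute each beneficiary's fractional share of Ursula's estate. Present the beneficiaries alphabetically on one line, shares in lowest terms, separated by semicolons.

Alonso 2/9; Diego 1/9; Graciela 1/9; Ines 1/3; Soledad 2/9

There is no surviving spouse, so the entire estate passes to Ursula's descendants per capita at each generation.
At generation 1 (Ines, Elena, Lucia) there are 3 shares of (1)/3 = 1/3 each.
Living: Ines — each takes 1/3.
Deceased: Elena and Lucia. Their combined 2/3 is pooled and carried to generation 2.
At generation 2 (Soledad, Alonso, Ximena) there are 3 shares of (2/3)/3 = 2/9 each.
Living: Soledad and Alonso — each takes 2/9.
Deceased: Ximena. That 2/9 share is carried to generation 3.
At generation 3 (Diego, Graciela) there are 2 shares of (2/9)/2 = 1/9 each.
Living: Diego and Graciela — each takes 1/9.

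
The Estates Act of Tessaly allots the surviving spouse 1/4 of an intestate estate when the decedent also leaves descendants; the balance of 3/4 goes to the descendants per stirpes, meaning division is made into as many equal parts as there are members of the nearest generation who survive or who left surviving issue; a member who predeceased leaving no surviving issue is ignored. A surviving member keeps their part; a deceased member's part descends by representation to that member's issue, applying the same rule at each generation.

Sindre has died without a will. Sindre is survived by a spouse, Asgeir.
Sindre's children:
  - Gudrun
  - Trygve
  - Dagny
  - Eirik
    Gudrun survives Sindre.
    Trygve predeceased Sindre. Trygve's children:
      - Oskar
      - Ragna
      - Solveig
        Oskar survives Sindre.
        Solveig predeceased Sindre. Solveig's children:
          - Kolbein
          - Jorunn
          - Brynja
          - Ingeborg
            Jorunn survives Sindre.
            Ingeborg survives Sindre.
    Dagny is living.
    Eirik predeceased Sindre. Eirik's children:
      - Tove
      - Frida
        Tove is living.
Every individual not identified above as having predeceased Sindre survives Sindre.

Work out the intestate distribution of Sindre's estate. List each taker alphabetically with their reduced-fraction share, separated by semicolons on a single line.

Asgeir, as surviving spouse, takes 1/4.
The remaining 3/4 passes to Sindre's descendants per stirpes.
The 3/4 is divided into 4 equal shares of 3/16 among Gudrun, Trygve, Dagny, Eirik.
Gudrun is living and takes 3/16.
Trygve predeceased; the 3/16 allotted to Trygve's branch passes to Trygve's issue by representation.
The 3/16 is divided into 3 equal shares of 1/16 among Oskar, Ragna, Solveig.
Oskar is living and takes 1/16.
Ragna is living and takes 1/16.
Solveig predeceased; the 1/16 allotted to Solveig's branch passes to Solveig's issue by representation.
The 1/16 is divided into 4 equal shares of 1/64 among Kolbein, Jorunn, Brynja, Ingeborg.
Kolbein is living and takes 1/64.
Jorunn is living and takes 1/64.
Brynja is living and takes 1/64.
Ingeborg is living and takes 1/64.
Dagny is living and takes 3/16.
Eirik predeceased; the 3/16 allotted to Eirik's branch passes to Eirik's issue by representation.
The 3/16 is divided into 2 equal shares of 3/32 among Tove, Frida.
Tove is living and takes 3/32.
Frida is living and takes 3/32.

Asgeir 1/4; Brynja 1/64; Dagny 3/16; Frida 3/32; Gudrun 3/16; Ingeborg 1/64; Jorunn 1/64; Kolbein 1/64; Oskar 1/16; Ragna 1/16; Tove 3/32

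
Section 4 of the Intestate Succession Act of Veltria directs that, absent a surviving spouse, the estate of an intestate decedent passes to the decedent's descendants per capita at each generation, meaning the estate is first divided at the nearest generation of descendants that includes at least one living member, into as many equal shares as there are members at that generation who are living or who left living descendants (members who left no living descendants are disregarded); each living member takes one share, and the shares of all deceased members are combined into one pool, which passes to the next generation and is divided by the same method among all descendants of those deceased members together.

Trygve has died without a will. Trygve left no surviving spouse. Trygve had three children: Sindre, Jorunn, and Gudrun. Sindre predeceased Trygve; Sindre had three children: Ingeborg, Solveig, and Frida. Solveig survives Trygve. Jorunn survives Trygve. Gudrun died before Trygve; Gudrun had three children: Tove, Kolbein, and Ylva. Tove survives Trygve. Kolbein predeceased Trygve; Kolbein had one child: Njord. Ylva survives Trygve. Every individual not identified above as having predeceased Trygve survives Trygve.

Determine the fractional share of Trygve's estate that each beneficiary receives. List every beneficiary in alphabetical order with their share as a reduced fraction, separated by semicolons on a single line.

Frida 1/9; Ingeborg 1/9; Jorunn 1/3; Njord 1/9; Solveig 1/9; Tove 1/9; Ylva 1/9

There is no surviving spouse, so the entire estate passes to Trygve's descendants per capita at each generation.
At generation 1 (Sindre, Jorunn, Gudrun) there are 3 shares of (1)/3 = 1/3 each.
Living: Jorunn — each takes 1/3.
Deceased: Sindre and Gudrun. Their combined 2/3 is pooled and carried to generation 2.
At generation 2 (Ingeborg, Solveig, Frida, Tove, Kolbein, Ylva) there are 6 shares of (2/3)/6 = 1/9 each.
Living: Ingeborg, Solveig, Frida, Tove, and Ylva — each takes 1/9.
Deceased: Kolbein. That 1/9 share is carried to generation 3.
At generation 3 (Njord) there are 1 shares of (1/9)/1 = 1/9 each.
Living: Njord — each takes 1/9.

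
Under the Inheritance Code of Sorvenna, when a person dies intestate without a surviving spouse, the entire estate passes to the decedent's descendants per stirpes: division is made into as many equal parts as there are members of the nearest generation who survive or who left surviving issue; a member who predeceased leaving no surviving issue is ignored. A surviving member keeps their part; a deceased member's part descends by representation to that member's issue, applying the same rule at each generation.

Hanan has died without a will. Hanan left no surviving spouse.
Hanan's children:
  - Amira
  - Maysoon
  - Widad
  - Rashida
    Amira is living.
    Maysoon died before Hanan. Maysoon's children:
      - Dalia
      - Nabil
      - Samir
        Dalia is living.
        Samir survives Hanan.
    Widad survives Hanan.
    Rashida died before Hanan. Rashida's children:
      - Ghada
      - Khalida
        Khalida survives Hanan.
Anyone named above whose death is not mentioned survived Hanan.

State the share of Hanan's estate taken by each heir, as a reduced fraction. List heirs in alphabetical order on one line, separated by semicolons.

Amira 1/4; Dalia 1/12; Ghada 1/8; Khalida 1/8; Nabil 1/12; Samir 1/12; Widad 1/4

There is no surviving spouse, so the entire estate passes to Hanan's descendants per stirpes.
The estate is divided into 4 equal shares of 1/4 among Amira, Maysoon, Widad, Rashida.
Amira is living and takes 1/4.
Maysoon predeceased; the 1/4 allotted to Maysoon's branch passes to Maysoon's issue by representation.
The 1/4 is divided into 3 equal shares of 1/12 among Dalia, Nabil, Samir.
Dalia is living and takes 1/12.
Nabil is living and takes 1/12.
Samir is living and takes 1/12.
Widad is living and takes 1/4.
Rashida predeceased; the 1/4 allotted to Rashida's branch passes to Rashida's issue by representation.
The 1/4 is divided into 2 equal shares of 1/8 among Ghada, Khalida.
Ghada is living and takes 1/8.
Khalida is living and takes 1/8.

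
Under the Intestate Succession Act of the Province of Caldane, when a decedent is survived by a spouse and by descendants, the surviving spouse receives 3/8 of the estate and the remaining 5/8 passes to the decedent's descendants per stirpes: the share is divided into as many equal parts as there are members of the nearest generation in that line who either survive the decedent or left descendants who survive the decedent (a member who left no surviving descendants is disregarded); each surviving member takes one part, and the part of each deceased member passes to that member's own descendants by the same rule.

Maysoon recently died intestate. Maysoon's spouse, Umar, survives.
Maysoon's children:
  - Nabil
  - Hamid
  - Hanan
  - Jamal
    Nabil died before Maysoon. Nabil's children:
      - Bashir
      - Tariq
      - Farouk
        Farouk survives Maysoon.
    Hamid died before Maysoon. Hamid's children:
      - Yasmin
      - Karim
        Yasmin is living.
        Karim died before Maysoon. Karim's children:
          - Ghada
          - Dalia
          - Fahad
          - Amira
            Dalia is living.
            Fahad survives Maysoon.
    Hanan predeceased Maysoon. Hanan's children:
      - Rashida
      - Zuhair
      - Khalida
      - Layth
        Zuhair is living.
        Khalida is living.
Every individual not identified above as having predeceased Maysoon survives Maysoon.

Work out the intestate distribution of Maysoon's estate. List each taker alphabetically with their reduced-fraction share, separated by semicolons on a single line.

Amira 5/256; Bashir 5/96; Dalia 5/256; Fahad 5/256; Farouk 5/96; Ghada 5/256; Jamal 5/32; Khalida 5/128; Layth 5/128; Rashida 5/128; Tariq 5/96; Umar 3/8; Yasmin 5/64; Zuhair 5/128

Umar, as surviving spouse, takes 3/8.
The remaining 5/8 passes to Maysoon's descendants per stirpes.
The 5/8 is divided into 4 equal shares of 5/32 among Nabil, Hamid, Hanan, Jamal.
Nabil predeceased; the 5/32 allotted to Nabil's branch passes to Nabil's issue by representation.
The 5/32 is divided into 3 equal shares of 5/96 among Bashir, Tariq, Farouk.
Bashir is living and takes 5/96.
Tariq is living and takes 5/96.
Farouk is living and takes 5/96.
Hamid predeceased; the 5/32 allotted to Hamid's branch passes to Hamid's issue by representation.
The 5/32 is divided into 2 equal shares of 5/64 among Yasmin, Karim.
Yasmin is living and takes 5/64.
Karim predeceased; the 5/64 allotted to Karim's branch passes to Karim's issue by representation.
The 5/64 is divided into 4 equal shares of 5/256 among Ghada, Dalia, Fahad, Amira.
Ghada is living and takes 5/256.
Dalia is living and takes 5/256.
Fahad is living and takes 5/256.
Amira is living and takes 5/256.
Hanan predeceased; the 5/32 allotted to Hanan's branch passes to Hanan's issue by representation.
The 5/32 is divided into 4 equal shares of 5/128 among Rashida, Zuhair, Khalida, Layth.
Rashida is living and takes 5/128.
Zuhair is living and takes 5/128.
Khalida is living and takes 5/128.
Layth is living and takes 5/128.
Jamal is living and takes 5/32.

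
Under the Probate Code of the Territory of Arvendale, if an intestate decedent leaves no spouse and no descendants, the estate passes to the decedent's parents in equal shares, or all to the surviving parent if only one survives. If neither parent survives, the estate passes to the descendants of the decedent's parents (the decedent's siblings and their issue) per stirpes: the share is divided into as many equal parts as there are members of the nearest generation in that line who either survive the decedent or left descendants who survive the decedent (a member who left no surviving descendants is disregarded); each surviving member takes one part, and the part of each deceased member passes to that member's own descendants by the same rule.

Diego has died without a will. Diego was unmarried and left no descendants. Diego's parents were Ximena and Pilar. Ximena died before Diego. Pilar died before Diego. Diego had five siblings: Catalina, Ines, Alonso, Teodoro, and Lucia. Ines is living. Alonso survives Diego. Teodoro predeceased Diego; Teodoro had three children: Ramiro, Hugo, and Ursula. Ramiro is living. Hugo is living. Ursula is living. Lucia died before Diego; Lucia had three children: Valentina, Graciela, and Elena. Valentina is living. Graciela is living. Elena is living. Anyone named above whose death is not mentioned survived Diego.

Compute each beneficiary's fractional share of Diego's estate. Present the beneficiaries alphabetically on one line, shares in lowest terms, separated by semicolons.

Alonso 1/5; Catalina 1/5; Elena 1/15; Graciela 1/15; Hugo 1/15; Ines 1/5; Ramiro 1/15; Ursula 1/15; Valentina 1/15

Neither parent survives and there are no descendants, so the estate passes to Diego's siblings and their issue per stirpes.
The estate is divided into 5 equal shares of 1/5 among Catalina, Ines, Alonso, Teodoro, Lucia.
Catalina is living and takes 1/5.
Ines is living and takes 1/5.
Alonso is living and takes 1/5.
Teodoro predeceased; the 1/5 allotted to Teodoro's branch passes to Teodoro's issue by representation.
The 1/5 is divided into 3 equal shares of 1/15 among Ramiro, Hugo, Ursula.
Ramiro is living and takes 1/15.
Hugo is living and takes 1/15.
Ursula is living and takes 1/15.
Lucia predeceased; the 1/5 allotted to Lucia's branch passes to Lucia's issue by representation.
The 1/5 is divided into 3 equal shares of 1/15 among Valentina, Graciela, Elena.
Valentina is living and takes 1/15.
Graciela is living and takes 1/15.
Elena is living and takes 1/15.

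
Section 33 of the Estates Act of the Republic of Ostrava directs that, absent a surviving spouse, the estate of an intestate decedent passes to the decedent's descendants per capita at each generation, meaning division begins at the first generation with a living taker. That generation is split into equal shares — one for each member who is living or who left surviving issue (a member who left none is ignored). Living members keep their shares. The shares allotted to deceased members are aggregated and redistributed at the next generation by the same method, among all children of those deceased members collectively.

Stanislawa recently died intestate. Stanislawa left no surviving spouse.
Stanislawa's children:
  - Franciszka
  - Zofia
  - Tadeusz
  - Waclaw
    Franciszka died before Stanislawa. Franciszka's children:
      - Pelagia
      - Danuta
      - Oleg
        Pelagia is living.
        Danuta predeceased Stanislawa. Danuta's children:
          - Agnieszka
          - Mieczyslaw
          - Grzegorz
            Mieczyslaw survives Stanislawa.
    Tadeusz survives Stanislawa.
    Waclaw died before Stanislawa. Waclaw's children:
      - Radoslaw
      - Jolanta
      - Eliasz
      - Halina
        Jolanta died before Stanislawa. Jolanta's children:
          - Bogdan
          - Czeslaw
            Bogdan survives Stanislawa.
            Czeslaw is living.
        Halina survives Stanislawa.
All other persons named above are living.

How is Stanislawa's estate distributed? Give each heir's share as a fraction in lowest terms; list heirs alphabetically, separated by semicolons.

There is no surviving spouse, so the entire estate passes to Stanislawa's descendants per capita at each generation.
At generation 1 (Franciszka, Zofia, Tadeusz, Waclaw) there are 4 shares of (1)/4 = 1/4 each.
Living: Zofia and Tadeusz — each takes 1/4.
Deceased: Franciszka and Waclaw. Their combined 1/2 is pooled and carried to generation 2.
At generation 2 (Pelagia, Danuta, Oleg, Radoslaw, Jolanta, Eliasz, Halina) there are 7 shares of (1/2)/7 = 1/14 each.
Living: Pelagia, Oleg, Radoslaw, Eliasz, and Halina — each takes 1/14.
Deceased: Danuta and Jolanta. Their combined 1/7 is pooled and carried to generation 3.
At generation 3 (Agnieszka, Mieczyslaw, Grzegorz, Bogdan, Czeslaw) there are 5 shares of (1/7)/5 = 1/35 each.
Living: Agnieszka, Mieczyslaw, Grzegorz, Bogdan, and Czeslaw — each takes 1/35.

Agnieszka 1/35; Bogdan 1/35; Czeslaw 1/35; Eliasz 1/14; Grzegorz 1/35; Halina 1/14; Mieczyslaw 1/35; Oleg 1/14; Pelagia 1/14; Radoslaw 1/14; Tadeusz 1/4; Zofia 1/4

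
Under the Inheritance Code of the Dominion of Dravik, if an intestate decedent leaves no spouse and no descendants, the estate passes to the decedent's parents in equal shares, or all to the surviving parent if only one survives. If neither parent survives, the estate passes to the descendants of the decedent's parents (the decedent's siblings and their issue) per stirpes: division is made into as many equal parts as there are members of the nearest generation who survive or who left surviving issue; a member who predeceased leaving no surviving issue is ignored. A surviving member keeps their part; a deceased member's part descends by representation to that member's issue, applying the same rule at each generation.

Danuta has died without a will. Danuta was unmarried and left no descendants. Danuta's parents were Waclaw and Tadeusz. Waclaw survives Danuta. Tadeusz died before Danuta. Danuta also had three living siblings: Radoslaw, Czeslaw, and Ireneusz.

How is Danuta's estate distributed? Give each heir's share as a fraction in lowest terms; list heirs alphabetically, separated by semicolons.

Only one parent, Waclaw, survives, so Waclaw takes the entire estate. The siblings take nothing because a surviving parent has priority.

Waclaw 1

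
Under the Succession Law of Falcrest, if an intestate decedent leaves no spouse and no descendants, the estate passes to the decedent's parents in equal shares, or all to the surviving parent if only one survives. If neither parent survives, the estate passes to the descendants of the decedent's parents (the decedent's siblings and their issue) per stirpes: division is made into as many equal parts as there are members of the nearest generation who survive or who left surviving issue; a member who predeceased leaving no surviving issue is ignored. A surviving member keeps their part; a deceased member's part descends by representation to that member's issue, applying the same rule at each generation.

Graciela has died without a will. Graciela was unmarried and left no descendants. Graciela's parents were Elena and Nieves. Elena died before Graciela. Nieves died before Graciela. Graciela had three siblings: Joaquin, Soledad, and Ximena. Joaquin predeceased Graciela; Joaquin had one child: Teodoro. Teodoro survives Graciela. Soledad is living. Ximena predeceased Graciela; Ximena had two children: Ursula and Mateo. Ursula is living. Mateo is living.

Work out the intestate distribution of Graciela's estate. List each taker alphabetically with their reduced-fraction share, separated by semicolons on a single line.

Neither parent survives and there are no descendants, so the estate passes to Graciela's siblings and their issue per stirpes.
The estate is divided into 3 equal shares of 1/3 among Joaquin, Soledad, Ximena.
Joaquin predeceased; the 1/3 allotted to Joaquin's branch passes to Joaquin's issue by representation.
Teodoro is the sole taker at this level and receives the full 1/3.
Soledad is living and takes 1/3.
Ximena predeceased; the 1/3 allotted to Ximena's branch passes to Ximena's issue by representation.
The 1/3 is divided into 2 equal shares of 1/6 among Ursula, Mateo.
Ursula is living and takes 1/6.
Mateo is living and takes 1/6.

Mateo 1/6; Soledad 1/3; Teodoro 1/3; Ursula 1/6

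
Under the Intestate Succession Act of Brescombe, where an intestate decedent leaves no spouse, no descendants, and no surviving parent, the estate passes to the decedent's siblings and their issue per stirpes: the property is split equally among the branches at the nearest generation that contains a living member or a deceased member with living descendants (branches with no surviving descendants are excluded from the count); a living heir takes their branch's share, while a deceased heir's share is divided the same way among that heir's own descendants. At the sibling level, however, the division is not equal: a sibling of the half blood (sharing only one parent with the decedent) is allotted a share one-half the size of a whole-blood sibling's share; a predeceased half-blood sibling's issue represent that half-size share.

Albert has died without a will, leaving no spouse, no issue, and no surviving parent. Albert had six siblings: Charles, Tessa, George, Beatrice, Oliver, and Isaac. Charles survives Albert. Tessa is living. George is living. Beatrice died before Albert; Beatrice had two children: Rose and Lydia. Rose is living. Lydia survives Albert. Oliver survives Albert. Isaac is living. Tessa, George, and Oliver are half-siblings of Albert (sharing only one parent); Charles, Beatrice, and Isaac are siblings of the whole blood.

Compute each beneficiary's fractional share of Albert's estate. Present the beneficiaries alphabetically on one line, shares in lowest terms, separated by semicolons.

No spouse, descendants, or parent survives, so the estate passes to Albert's siblings per stirpes.
Half-blood siblings count for one-half the weight of whole-blood siblings at the initial division.
Dividing 1 in proportion to weights (total weight 9/2): Charles (weight 1) → 2/9; Tessa (weight 1/2) → 1/9; George (weight 1/2) → 1/9; Beatrice (weight 1) → 2/9; Oliver (weight 1/2) → 1/9; Isaac (weight 1) → 2/9.
Charles is living and takes 2/9.
Tessa is living and takes 1/9.
George is living and takes 1/9.
Beatrice predeceased; the 2/9 allotted to Beatrice's branch passes to Beatrice's issue by representation.
The 2/9 is divided into 2 equal shares of 1/9 among Rose, Lydia.
Rose is living and takes 1/9.
Lydia is living and takes 1/9.
Oliver is living and takes 1/9.
Isaac is living and takes 2/9.

Charles 2/9; George 1/9; Isaac 2/9; Lydia 1/9; Oliver 1/9; Rose 1/9; Tessa 1/9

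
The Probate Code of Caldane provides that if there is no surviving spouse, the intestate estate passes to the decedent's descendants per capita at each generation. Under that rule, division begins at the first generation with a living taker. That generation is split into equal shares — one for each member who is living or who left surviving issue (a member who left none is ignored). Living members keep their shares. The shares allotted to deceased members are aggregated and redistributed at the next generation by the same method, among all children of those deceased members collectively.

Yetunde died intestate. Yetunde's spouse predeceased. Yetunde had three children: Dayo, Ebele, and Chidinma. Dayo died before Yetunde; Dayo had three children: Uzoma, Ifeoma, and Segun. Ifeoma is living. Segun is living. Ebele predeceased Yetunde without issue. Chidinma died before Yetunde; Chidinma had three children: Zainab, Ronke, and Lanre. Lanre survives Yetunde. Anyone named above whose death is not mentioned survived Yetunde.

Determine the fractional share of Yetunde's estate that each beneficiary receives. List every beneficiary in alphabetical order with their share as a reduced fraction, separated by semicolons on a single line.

Ifeoma 1/6; Lanre 1/6; Ronke 1/6; Segun 1/6; Uzoma 1/6; Zainab 1/6

There is no surviving spouse, so the entire estate passes to Yetunde's descendants per capita at each generation.
No one at generation 1 (Dayo, Chidinma) is living; moving to the next generation.
At generation 2 (Uzoma, Ifeoma, Segun, Zainab, Ronke, Lanre) there are 6 shares of (1)/6 = 1/6 each.
Living: Uzoma, Ifeoma, Segun, Zainab, Ronke, and Lanre — each takes 1/6.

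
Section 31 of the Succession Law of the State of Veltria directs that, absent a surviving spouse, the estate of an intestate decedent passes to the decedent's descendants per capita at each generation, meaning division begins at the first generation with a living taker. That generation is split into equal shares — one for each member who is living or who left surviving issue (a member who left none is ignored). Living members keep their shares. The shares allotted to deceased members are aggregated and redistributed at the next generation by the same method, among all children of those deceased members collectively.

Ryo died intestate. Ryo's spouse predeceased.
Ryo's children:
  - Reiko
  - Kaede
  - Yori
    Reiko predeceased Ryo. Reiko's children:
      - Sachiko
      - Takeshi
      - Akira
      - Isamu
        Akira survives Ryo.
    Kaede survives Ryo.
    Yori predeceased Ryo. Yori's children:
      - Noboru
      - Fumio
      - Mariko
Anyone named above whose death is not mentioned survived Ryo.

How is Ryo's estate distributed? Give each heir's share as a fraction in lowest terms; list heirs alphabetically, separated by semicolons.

There is no surviving spouse, so the entire estate passes to Ryo's descendants per capita at each generation.
At generation 1 (Reiko, Kaede, Yori) there are 3 shares of (1)/3 = 1/3 each.
Living: Kaede — each takes 1/3.
Deceased: Reiko and Yori. Their combined 2/3 is pooled and carried to generation 2.
At generation 2 (Sachiko, Takeshi, Akira, Isamu, Noboru, Fumio, Mariko) there are 7 shares of (2/3)/7 = 2/21 each.
Living: Sachiko, Takeshi, Akira, Isamu, Noboru, Fumio, and Mariko — each takes 2/21.

Akira 2/21; Fumio 2/21; Isamu 2/21; Kaede 1/3; Mariko 2/21; Noboru 2/21; Sachiko 2/21; Takeshi 2/21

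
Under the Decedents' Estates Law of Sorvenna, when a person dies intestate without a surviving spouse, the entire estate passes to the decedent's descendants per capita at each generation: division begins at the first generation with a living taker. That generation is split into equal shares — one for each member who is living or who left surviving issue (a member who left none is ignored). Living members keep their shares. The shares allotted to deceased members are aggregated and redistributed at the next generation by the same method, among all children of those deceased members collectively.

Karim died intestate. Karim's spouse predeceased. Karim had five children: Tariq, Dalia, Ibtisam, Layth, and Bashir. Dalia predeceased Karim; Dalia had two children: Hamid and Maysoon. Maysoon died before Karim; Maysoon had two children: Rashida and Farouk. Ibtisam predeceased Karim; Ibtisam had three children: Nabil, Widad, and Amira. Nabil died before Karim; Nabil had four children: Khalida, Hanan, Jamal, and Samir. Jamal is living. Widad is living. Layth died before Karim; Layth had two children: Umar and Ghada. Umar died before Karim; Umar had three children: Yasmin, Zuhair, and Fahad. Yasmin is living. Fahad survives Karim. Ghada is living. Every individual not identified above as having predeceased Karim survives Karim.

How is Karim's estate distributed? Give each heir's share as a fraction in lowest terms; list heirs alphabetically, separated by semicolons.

Amira 3/35; Bashir 1/5; Fahad 1/35; Farouk 1/35; Ghada 3/35; Hamid 3/35; Hanan 1/35; Jamal 1/35; Khalida 1/35; Rashida 1/35; Samir 1/35; Tariq 1/5; Widad 3/35; Yasmin 1/35; Zuhair 1/35

There is no surviving spouse, so the entire estate passes to Karim's descendants per capita at each generation.
At generation 1 (Tariq, Dalia, Ibtisam, Layth, Bashir) there are 5 shares of (1)/5 = 1/5 each.
Living: Tariq and Bashir — each takes 1/5.
Deceased: Dalia, Ibtisam, and Layth. Their combined 3/5 is pooled and carried to generation 2.
At generation 2 (Hamid, Maysoon, Nabil, Widad, Amira, Umar, Ghada) there are 7 shares of (3/5)/7 = 3/35 each.
Living: Hamid, Widad, Amira, and Ghada — each takes 3/35.
Deceased: Maysoon, Nabil, and Umar. Their combined 9/35 is pooled and carried to generation 3.
At generation 3 (Rashida, Farouk, Khalida, Hanan, Jamal, Samir, Yasmin, Zuhair, Fahad) there are 9 shares of (9/35)/9 = 1/35 each.
Living: Rashida, Farouk, Khalida, Hanan, Jamal, Samir, Yasmin, Zuhair, and Fahad — each takes 1/35.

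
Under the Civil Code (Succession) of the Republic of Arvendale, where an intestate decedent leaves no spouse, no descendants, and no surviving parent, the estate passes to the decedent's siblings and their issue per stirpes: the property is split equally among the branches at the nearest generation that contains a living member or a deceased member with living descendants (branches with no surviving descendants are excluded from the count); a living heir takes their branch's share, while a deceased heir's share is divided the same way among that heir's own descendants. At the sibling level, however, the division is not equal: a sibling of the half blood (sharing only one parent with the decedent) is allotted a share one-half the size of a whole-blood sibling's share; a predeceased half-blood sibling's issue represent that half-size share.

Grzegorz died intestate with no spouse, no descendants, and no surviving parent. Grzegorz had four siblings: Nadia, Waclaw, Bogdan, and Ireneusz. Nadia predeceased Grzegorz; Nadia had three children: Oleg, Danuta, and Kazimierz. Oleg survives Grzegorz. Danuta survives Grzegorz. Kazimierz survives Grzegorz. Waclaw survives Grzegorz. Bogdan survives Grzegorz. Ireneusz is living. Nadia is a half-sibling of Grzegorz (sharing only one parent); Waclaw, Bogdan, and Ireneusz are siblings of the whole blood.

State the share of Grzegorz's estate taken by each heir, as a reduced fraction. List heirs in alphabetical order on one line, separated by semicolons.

No spouse, descendants, or parent survives, so the estate passes to Grzegorz's siblings per stirpes.
Half-blood siblings count for one-half the weight of whole-blood siblings at the initial division.
Dividing 1 in proportion to weights (total weight 7/2): Nadia (weight 1/2) → 1/7; Waclaw (weight 1) → 2/7; Bogdan (weight 1) → 2/7; Ireneusz (weight 1) → 2/7.
Nadia predeceased; the 1/7 allotted to Nadia's branch passes to Nadia's issue by representation.
The 1/7 is divided into 3 equal shares of 1/21 among Oleg, Danuta, Kazimierz.
Oleg is living and takes 1/21.
Danuta is living and takes 1/21.
Kazimierz is living and takes 1/21.
Waclaw is living and takes 2/7.
Bogdan is living and takes 2/7.
Ireneusz is living and takes 2/7.

Bogdan 2/7; Danuta 1/21; Ireneusz 2/7; Kazimierz 1/21; Oleg 1/21; Waclaw 2/7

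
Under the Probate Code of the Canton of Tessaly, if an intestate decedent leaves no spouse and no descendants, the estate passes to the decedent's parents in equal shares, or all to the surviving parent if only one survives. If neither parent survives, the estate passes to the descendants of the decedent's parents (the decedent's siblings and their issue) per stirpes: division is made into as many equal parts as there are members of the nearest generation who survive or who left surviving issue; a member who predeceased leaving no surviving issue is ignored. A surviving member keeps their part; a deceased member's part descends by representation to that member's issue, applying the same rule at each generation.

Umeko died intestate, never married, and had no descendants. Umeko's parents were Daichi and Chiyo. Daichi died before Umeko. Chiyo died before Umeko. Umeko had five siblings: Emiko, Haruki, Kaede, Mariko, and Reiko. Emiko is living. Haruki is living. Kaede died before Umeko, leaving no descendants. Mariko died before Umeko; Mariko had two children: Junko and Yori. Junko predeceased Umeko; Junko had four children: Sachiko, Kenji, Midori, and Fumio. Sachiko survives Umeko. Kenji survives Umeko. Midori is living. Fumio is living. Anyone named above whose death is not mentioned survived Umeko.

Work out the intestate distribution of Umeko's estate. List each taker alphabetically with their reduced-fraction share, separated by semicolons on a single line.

Emiko 1/4; Fumio 1/32; Haruki 1/4; Kenji 1/32; Midori 1/32; Reiko 1/4; Sachiko 1/32; Yori 1/8

Neither parent survives and there are no descendants, so the estate passes to Umeko's siblings and their issue per stirpes.
Kaede left no surviving issue, so that branch lapses and is disregarded.
The estate is divided into 4 equal shares of 1/4 among Emiko, Haruki, Mariko, Reiko.
Emiko is living and takes 1/4.
Haruki is living and takes 1/4.
Mariko predeceased; the 1/4 allotted to Mariko's branch passes to Mariko's issue by representation.
The 1/4 is divided into 2 equal shares of 1/8 among Junko, Yori.
Junko predeceased; the 1/8 allotted to Junko's branch passes to Junko's issue by representation.
The 1/8 is divided into 4 equal shares of 1/32 among Sachiko, Kenji, Midori, Fumio.
Sachiko is living and takes 1/32.
Kenji is living and takes 1/32.
Midori is living and takes 1/32.
Fumio is living and takes 1/32.
Yori is living and takes 1/8.
Reiko is living and takes 1/4.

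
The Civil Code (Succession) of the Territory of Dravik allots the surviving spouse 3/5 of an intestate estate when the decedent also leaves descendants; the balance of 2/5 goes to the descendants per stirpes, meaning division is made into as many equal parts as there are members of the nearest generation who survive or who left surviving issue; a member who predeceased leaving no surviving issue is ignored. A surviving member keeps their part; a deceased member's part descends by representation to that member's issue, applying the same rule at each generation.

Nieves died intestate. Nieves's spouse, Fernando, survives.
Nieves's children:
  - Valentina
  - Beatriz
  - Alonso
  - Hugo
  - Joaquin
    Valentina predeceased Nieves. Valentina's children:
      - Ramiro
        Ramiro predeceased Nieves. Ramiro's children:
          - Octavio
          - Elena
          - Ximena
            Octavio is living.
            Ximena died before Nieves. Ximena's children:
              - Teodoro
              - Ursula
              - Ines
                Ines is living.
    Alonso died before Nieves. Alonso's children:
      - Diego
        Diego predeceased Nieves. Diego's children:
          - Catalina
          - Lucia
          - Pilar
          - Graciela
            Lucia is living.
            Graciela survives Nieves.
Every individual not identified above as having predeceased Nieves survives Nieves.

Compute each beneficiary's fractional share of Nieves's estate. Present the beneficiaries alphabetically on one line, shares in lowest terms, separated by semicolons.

Beatriz 2/25; Catalina 1/50; Elena 2/75; Fernando 3/5; Graciela 1/50; Hugo 2/25; Ines 2/225; Joaquin 2/25; Lucia 1/50; Octavio 2/75; Pilar 1/50; Teodoro 2/225; Ursula 2/225

Fernando, as surviving spouse, takes 3/5.
The remaining 2/5 passes to Nieves's descendants per stirpes.
The 2/5 is divided into 5 equal shares of 2/25 among Valentina, Beatriz, Alonso, Hugo, Joaquin.
Valentina predeceased; the 2/25 allotted to Valentina's branch passes to Valentina's issue by representation.
Ramiro's line is the sole branch at this level, so the full 2/25 passes to Ramiro's issue by representation.
The 2/25 is divided into 3 equal shares of 2/75 among Octavio, Elena, Ximena.
Octavio is living and takes 2/75.
Elena is living and takes 2/75.
Ximena predeceased; the 2/75 allotted to Ximena's branch passes to Ximena's issue by representation.
The 2/75 is divided into 3 equal shares of 2/225 among Teodoro, Ursula, Ines.
Teodoro is living and takes 2/225.
Ursula is living and takes 2/225.
Ines is living and takes 2/225.
Beatriz is living and takes 2/25.
Alonso predeceased; the 2/25 allotted to Alonso's branch passes to Alonso's issue by representation.
Diego's line is the sole branch at this level, so the full 2/25 passes to Diego's issue by representation.
The 2/25 is divided into 4 equal shares of 1/50 among Catalina, Lucia, Pilar, Graciela.
Catalina is living and takes 1/50.
Lucia is living and takes 1/50.
Pilar is living and takes 1/50.
Graciela is living and takes 1/50.
Hugo is living and takes 2/25.
Joaquin is living and takes 2/25.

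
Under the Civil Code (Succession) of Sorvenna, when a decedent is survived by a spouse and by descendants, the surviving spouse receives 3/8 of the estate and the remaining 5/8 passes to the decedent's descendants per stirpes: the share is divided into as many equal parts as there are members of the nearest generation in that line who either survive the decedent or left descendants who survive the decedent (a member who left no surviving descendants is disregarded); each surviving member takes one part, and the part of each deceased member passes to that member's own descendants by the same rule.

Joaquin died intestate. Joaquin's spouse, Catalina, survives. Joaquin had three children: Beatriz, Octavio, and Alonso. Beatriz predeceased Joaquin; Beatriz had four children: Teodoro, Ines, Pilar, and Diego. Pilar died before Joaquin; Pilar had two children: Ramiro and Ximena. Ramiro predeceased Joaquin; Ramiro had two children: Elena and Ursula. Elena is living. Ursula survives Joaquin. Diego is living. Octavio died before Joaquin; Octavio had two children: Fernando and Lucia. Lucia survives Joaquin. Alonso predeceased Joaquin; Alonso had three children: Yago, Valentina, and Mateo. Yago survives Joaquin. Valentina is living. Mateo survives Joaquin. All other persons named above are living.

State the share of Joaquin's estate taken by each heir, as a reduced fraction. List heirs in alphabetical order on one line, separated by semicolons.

Catalina 3/8; Diego 5/96; Elena 5/384; Fernando 5/48; Ines 5/96; Lucia 5/48; Mateo 5/72; Teodoro 5/96; Ursula 5/384; Valentina 5/72; Ximena 5/192; Yago 5/72

Catalina, as surviving spouse, takes 3/8.
The remaining 5/8 passes to Joaquin's descendants per stirpes.
The 5/8 is divided into 3 equal shares of 5/24 among Beatriz, Octavio, Alonso.
Beatriz predeceased; the 5/24 allotted to Beatriz's branch passes to Beatriz's issue by representation.
The 5/24 is divided into 4 equal shares of 5/96 among Teodoro, Ines, Pilar, Diego.
Teodoro is living and takes 5/96.
Ines is living and takes 5/96.
Pilar predeceased; the 5/96 allotted to Pilar's branch passes to Pilar's issue by representation.
The 5/96 is divided into 2 equal shares of 5/192 among Ramiro, Ximena.
Ramiro predeceased; the 5/192 allotted to Ramiro's branch passes to Ramiro's issue by representation.
The 5/192 is divided into 2 equal shares of 5/384 among Elena, Ursula.
Elena is living and takes 5/384.
Ursula is living and takes 5/384.
Ximena is living and takes 5/192.
Diego is living and takes 5/96.
Octavio predeceased; the 5/24 allotted to Octavio's branch passes to Octavio's issue by representation.
The 5/24 is divided into 2 equal shares of 5/48 among Fernando, Lucia.
Fernando is living and takes 5/48.
Lucia is living and takes 5/48.
Alonso predeceased; the 5/24 allotted to Alonso's branch passes to Alonso's issue by representation.
The 5/24 is divided into 3 equal shares of 5/72 among Yago, Valentina, Mateo.
Yago is living and takes 5/72.
Valentina is living and takes 5/72.
Mateo is living and takes 5/72.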